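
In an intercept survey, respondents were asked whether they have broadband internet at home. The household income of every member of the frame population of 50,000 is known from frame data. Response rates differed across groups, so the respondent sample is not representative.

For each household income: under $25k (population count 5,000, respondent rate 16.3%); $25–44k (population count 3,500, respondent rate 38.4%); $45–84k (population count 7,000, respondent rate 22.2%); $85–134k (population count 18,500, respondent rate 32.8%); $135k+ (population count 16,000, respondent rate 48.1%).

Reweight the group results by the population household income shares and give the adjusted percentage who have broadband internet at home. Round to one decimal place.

Weight each group's respondent value by its population share:
  under $25k: (5,000/50,000) × 16.3 = 1.63
  $25–44k: (3,500/50,000) × 38.4 = 2.688
  $45–84k: (7,000/50,000) × 22.2 = 3.108
  $85–134k: (18,500/50,000) × 32.8 = 12.136
  $135k+: (16,000/50,000) × 48.1 = 15.392
Post-stratified estimate = 34.954 → 35.0%.

35.0%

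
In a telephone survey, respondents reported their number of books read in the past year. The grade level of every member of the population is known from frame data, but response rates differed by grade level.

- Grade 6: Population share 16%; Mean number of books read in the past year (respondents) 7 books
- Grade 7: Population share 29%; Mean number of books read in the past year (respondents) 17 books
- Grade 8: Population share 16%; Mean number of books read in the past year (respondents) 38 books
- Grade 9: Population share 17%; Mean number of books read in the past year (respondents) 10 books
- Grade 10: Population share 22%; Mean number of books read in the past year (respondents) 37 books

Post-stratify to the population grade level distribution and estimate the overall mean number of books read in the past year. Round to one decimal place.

22.0

Reweight to the known grade level distribution:
  Grade 6: 0.16 × 7 = 1.12
  Grade 7: 0.29 × 17 = 4.93
  Grade 8: 0.16 × 38 = 6.08
  Grade 9: 0.17 × 10 = 1.7
  Grade 10: 0.22 × 37 = 8.14
Post-stratified estimate = 21.97 → 22.0.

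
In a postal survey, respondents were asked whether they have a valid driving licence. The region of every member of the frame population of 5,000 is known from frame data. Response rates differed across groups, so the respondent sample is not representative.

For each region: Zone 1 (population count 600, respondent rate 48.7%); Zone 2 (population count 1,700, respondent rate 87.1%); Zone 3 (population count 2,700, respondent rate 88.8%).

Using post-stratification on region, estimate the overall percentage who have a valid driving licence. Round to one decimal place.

Weight each group's respondent value by its population share:
  Zone 1: (600/5,000) × 48.7 = 5.844
  Zone 2: (1,700/5,000) × 87.1 = 29.614
  Zone 3: (2,700/5,000) × 88.8 = 47.952
Post-stratified estimate = 83.41 → 83.4%.

83.4%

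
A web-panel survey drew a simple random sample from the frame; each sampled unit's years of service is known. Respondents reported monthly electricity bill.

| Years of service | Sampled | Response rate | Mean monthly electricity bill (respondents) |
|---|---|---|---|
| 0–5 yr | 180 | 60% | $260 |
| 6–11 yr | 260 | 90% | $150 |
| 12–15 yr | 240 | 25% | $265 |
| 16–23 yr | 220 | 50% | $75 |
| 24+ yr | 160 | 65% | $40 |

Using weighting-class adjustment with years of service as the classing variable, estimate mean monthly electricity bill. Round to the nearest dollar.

$163

With weight = n_sampled/n_responded per class, the weighted class total is n_sampled:
  0–5 yr: 180 × 260 = 46,800
  6–11 yr: 260 × 150 = 39,000
  12–15 yr: 240 × 265 = 63,600
  16–23 yr: 220 × 75 = 16,500
  24+ yr: 160 × 40 = 6400
Adjusted estimate = 172,300 / 1,060 = 162.547 → $163.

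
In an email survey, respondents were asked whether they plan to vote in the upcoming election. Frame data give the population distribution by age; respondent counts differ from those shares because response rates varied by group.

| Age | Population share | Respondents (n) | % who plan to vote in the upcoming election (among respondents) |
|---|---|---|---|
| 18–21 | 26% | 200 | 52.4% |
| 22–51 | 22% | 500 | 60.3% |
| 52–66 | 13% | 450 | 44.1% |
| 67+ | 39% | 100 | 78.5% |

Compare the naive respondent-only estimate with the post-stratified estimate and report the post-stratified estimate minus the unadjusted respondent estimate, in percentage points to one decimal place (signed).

Unadjusted (pooled respondent) estimate weights by respondent counts:
  (200/1250)×52.4 + (500/1250)×60.3 + (450/1250)×44.1 + (100/1250)×78.5 = 54.66%
Post-stratified estimate weights by population shares:
  0.26×52.4 + 0.22×60.3 + 0.13×44.1 + 0.39×78.5 = 63.238%
Difference = 63.238 − 54.66 = 8.578 pp.

+8.6 percentage points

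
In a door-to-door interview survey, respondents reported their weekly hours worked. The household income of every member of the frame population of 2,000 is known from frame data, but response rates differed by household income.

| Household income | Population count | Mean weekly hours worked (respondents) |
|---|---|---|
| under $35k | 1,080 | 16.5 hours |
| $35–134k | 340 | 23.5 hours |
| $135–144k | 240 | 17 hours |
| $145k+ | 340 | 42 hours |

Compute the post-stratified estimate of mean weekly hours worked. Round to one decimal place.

22.1

Weight each group's respondent value by its population share:
  under $35k: (1,080/2,000) × 16.5 = 8.91
  $35–134k: (340/2,000) × 23.5 = 3.995
  $135–144k: (240/2,000) × 17 = 2.04
  $145k+: (340/2,000) × 42 = 7.14
Post-stratified estimate = 22.085 → 22.1.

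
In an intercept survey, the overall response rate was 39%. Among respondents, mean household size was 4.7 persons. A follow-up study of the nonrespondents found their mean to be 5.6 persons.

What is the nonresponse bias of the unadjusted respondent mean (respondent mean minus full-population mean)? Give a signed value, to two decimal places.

Nonresponse fraction = 1 − 0.39 = 0.61.
Bias = (nonresponse fraction) × (respondent mean − nonrespondent mean)
     = 0.61 × (4.7 − 5.6) = 0.61 × -0.9 = -0.549.

-0.55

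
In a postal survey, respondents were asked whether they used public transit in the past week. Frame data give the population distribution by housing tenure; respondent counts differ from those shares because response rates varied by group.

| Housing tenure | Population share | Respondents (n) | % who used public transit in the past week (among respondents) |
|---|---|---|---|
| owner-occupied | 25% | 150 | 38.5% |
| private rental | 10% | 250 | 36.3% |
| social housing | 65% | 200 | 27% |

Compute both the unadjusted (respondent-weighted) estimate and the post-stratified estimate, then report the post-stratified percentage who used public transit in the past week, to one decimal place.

30.8%

Unadjusted (pooled respondent) estimate weights by respondent counts:
  (150/600)×38.5 + (250/600)×36.3 + (200/600)×27 = 33.75%
Post-stratified estimate weights by population shares:
  0.25×38.5 + 0.1×36.3 + 0.65×27 = 30.805%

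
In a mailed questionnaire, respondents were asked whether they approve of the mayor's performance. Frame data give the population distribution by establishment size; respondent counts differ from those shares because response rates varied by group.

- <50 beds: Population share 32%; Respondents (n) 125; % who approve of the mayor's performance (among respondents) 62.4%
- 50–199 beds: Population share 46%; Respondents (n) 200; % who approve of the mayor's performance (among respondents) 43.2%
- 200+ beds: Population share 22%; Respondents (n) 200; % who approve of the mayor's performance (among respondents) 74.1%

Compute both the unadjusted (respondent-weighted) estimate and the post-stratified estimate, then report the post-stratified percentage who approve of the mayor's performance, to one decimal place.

Unadjusted (pooled respondent) estimate weights by respondent counts:
  (125/525)×62.4 + (200/525)×43.2 + (200/525)×74.1 = 59.5429%
Post-stratified estimate weights by population shares:
  0.32×62.4 + 0.46×43.2 + 0.22×74.1 = 56.142%

56.1%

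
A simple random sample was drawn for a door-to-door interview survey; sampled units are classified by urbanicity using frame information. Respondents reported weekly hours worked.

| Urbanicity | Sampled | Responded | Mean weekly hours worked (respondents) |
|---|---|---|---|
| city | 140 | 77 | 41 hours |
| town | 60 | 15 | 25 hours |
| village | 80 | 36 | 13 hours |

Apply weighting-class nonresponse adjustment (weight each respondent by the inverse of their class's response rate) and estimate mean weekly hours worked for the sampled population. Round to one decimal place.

29.6

Response rates by class: city 77/140 = 55%, town 15/60 = 25%, village 36/80 = 45%.
Each respondent's weight = sampled/responded in their class; summing within a class gives n_sampled, so:
  city: 140 × 41 = 5740
  town: 60 × 25 = 1500
  village: 80 × 13 = 1040
Adjusted estimate = 8280 / 280 = 29.5714 → 29.6.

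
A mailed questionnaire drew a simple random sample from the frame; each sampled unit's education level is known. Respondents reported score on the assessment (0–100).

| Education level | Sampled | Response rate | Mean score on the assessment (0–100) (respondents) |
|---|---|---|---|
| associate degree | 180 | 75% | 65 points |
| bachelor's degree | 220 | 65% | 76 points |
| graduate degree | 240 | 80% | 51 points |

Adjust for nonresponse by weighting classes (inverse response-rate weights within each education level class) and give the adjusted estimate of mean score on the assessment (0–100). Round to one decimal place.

Each respondent's weight = sampled/responded in their class; summing within a class gives n_sampled, so:
  associate degree: 180 × 65 = 11,700
  bachelor's degree: 220 × 76 = 16,720
  graduate degree: 240 × 51 = 12,240
Adjusted estimate = 40,660 / 640 = 63.5312 → 63.5.

63.5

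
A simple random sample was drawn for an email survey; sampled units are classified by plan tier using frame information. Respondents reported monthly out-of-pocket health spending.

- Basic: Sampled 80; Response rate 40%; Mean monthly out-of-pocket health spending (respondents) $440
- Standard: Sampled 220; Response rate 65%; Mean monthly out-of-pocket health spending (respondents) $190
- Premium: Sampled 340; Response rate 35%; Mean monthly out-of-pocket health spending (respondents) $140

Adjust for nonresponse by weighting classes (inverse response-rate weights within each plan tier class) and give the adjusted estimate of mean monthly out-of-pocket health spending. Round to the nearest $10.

$190

With weight = n_sampled/n_responded per class, the weighted class total is n_sampled:
  Basic: 80 × 440 = 35,200
  Standard: 220 × 190 = 41,800
  Premium: 340 × 140 = 47,600
Adjusted estimate = 124,600 / 640 = 194.688 → $190.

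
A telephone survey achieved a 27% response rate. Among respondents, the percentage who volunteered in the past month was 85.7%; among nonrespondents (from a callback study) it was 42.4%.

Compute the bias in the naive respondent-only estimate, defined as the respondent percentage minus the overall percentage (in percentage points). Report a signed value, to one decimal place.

+31.6 percentage points

Nonresponse fraction = 1 − 0.27 = 0.73.
Bias = (nonresponse fraction) × (respondent percentage − nonrespondent percentage)
     = 0.73 × (85.7 − 42.4) = 0.73 × 43.3 = 31.609.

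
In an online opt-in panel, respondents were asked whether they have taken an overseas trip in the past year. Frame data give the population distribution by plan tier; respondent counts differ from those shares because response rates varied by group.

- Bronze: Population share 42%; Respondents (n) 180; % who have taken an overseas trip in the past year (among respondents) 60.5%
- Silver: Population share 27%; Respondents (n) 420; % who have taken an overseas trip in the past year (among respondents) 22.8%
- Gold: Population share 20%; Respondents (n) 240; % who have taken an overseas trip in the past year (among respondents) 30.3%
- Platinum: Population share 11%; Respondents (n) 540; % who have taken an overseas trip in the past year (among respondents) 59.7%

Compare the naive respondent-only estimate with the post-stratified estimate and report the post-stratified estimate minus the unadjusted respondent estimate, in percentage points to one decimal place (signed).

Naive respondent-only estimate (weights = respondent counts):
  (180/1380)×60.5 + (420/1380)×22.8 + (240/1380)×30.3 + (540/1380)×59.7 = 43.4609%
Post-stratifying to population shares instead:
  0.42×60.5 + 0.27×22.8 + 0.2×30.3 + 0.11×59.7 = 44.193%
Difference = 44.193 − 43.4609 = 0.7321 pp.

+0.7 percentage points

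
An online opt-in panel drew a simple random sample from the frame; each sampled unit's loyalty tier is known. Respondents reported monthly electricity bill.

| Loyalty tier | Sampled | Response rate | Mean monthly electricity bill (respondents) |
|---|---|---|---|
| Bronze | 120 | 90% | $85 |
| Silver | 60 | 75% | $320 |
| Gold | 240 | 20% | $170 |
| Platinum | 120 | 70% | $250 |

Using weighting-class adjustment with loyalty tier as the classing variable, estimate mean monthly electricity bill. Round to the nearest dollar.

Weighting each respondent by the inverse class response rate inflates each class back to its sampled size, so the class weight is n_sampled:
  Bronze: 120 × 85 = 10,200
  Silver: 60 × 320 = 19,200
  Gold: 240 × 170 = 40,800
  Platinum: 120 × 250 = 30,000
Adjusted estimate = 100,200 / 540 = 185.556 → $186.

$186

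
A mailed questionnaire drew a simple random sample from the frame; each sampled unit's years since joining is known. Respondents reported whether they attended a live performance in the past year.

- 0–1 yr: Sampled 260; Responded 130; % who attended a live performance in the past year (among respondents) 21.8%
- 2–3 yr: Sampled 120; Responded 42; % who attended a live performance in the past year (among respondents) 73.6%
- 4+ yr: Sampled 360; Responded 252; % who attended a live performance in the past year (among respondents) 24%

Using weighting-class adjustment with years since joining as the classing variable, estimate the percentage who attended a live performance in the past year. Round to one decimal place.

Class response rates: 0–1 yr 130/260 = 50%, 2–3 yr 42/120 = 35%, 4+ yr 252/360 = 70%.
With weight = n_sampled/n_responded per class, the weighted class total is n_sampled:
  0–1 yr: 260 × 21.8 = 5668
  2–3 yr: 120 × 73.6 = 8832
  4+ yr: 360 × 24 = 8640
Adjusted estimate = 23,140 / 740 = 31.2703 → 31.3%.

31.3%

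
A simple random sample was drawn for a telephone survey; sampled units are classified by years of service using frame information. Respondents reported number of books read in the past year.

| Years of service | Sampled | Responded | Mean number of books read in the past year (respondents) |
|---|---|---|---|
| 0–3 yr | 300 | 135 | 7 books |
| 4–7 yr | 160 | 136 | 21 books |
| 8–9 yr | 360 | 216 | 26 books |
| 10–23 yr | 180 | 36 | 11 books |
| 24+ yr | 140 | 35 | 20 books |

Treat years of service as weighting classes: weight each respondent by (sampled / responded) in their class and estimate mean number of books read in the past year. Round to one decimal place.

17.2

Response rates by class: 0–3 yr 135/300 = 45%, 4–7 yr 136/160 = 85%, 8–9 yr 216/360 = 60%, 10–23 yr 36/180 = 20%, 24+ yr 35/140 = 25%.
Inverse-response-rate weighting restores each class to its sampled count, so class totals weight by n_sampled:
  0–3 yr: 300 × 7 = 2100
  4–7 yr: 160 × 21 = 3360
  8–9 yr: 360 × 26 = 9360
  10–23 yr: 180 × 11 = 1980
  24+ yr: 140 × 20 = 2800
Adjusted estimate = 19,600 / 1,140 = 17.193 → 17.2.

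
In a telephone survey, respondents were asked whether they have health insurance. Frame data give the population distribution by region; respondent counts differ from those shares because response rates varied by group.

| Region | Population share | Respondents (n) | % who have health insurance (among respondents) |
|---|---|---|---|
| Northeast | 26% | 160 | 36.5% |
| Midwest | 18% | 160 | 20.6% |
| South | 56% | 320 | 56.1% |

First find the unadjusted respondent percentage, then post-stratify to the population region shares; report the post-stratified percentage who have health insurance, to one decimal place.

Unadjusted (pooled respondent) estimate weights by respondent counts:
  (160/640)×36.5 + (160/640)×20.6 + (320/640)×56.1 = 42.325%
Post-stratified estimate weights by population shares:
  0.26×36.5 + 0.18×20.6 + 0.56×56.1 = 44.614%

44.6%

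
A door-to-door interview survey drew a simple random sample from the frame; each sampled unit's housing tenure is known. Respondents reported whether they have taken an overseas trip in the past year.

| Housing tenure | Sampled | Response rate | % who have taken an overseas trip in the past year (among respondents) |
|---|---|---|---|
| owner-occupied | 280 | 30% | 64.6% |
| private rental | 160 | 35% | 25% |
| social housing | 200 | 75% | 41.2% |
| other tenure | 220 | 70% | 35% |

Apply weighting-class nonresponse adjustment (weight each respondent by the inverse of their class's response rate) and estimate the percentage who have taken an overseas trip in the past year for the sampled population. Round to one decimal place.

Weighting each respondent by the inverse class response rate inflates each class back to its sampled size, so the class weight is n_sampled:
  owner-occupied: 280 × 64.6 = 18,088
  private rental: 160 × 25 = 4000
  social housing: 200 × 41.2 = 8240
  other tenure: 220 × 35 = 7700
Adjusted estimate = 38,028 / 860 = 44.2186 → 44.2%.

44.2%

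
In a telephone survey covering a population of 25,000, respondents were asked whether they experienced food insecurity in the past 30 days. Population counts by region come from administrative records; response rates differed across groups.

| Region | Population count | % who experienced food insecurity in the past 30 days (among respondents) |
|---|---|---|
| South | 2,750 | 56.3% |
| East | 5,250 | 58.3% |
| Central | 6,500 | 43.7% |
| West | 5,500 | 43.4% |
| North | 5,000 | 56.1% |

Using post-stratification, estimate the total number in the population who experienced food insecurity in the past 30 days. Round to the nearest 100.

Each cell contributes its population count × the respondent rate:
  South: 2,750 × 56.3% = 1548.25
  East: 5,250 × 58.3% = 3060.75
  Central: 6,500 × 43.7% = 2840.5
  West: 5,500 × 43.4% = 2387
  North: 5,000 × 56.1% = 2805
Estimated total = 12641.5 → 12,600.

12,600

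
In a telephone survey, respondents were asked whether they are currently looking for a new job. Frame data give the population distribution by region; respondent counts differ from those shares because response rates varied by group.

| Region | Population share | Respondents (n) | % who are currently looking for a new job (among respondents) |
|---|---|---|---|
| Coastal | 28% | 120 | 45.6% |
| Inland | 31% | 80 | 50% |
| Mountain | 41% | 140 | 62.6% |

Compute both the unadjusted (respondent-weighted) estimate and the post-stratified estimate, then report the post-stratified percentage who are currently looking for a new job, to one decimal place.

53.9%

Naive respondent-only estimate (weights = respondent counts):
  (120/340)×45.6 + (80/340)×50 + (140/340)×62.6 = 53.6353%
Post-stratified estimate weights by population shares:
  0.28×45.6 + 0.31×50 + 0.41×62.6 = 53.934%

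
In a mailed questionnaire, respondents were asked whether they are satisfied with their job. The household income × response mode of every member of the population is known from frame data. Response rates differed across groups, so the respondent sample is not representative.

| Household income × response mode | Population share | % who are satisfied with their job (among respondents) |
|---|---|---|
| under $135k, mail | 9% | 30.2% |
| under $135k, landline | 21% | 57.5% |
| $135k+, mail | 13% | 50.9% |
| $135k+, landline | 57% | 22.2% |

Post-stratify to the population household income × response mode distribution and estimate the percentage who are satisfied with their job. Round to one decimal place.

Each cell contributes population-share × respondent value:
  under $135k, mail: 0.09 × 30.2 = 2.718
  under $135k, landline: 0.21 × 57.5 = 12.075
  $135k+, mail: 0.13 × 50.9 = 6.617
  $135k+, landline: 0.57 × 22.2 = 12.654
Post-stratified estimate = 34.064 → 34.1%.

34.1%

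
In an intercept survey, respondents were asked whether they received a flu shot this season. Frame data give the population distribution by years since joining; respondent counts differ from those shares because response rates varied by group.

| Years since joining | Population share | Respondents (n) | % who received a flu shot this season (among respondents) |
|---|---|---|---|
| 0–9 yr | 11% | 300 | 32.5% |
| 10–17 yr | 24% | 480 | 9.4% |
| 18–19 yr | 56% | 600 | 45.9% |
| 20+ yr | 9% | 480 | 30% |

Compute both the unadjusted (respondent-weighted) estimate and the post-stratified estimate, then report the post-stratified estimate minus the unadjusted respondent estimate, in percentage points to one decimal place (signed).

+4.0 percentage points

Naive respondent-only estimate (weights = respondent counts):
  (300/1860)×32.5 + (480/1860)×9.4 + (600/1860)×45.9 + (480/1860)×30 = 30.2161%
Post-stratified estimate weights by population shares:
  0.11×32.5 + 0.24×9.4 + 0.56×45.9 + 0.09×30 = 34.235%
Difference = 34.235 − 30.2161 = 4.0189 pp.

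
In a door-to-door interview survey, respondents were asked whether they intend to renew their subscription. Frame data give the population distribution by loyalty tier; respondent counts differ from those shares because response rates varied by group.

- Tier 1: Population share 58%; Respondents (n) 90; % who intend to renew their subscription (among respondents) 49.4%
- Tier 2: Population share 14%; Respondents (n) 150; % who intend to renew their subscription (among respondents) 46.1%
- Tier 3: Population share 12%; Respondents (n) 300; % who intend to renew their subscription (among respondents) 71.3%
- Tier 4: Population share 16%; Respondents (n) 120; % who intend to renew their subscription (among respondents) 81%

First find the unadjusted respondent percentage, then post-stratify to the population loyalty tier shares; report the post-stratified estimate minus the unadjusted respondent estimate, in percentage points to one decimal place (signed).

-7.7 percentage points

Unadjusted (pooled respondent) estimate weights by respondent counts:
  (90/660)×49.4 + (150/660)×46.1 + (300/660)×71.3 + (120/660)×81 = 64.35%
Post-stratified estimate weights by population shares:
  0.58×49.4 + 0.14×46.1 + 0.12×71.3 + 0.16×81 = 56.622%
Difference = 56.622 − 64.35 = -7.728 pp.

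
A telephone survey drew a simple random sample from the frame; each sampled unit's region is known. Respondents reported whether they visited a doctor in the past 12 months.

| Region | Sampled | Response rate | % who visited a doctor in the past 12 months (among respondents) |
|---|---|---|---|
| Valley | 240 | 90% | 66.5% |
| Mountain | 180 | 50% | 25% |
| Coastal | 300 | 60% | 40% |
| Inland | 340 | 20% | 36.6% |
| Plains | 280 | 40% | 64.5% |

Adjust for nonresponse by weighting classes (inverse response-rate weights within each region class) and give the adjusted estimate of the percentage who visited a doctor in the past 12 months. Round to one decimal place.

47.0%

With weight = n_sampled/n_responded per class, the weighted class total is n_sampled:
  Valley: 240 × 66.5 = 15,960
  Mountain: 180 × 25 = 4500
  Coastal: 300 × 40 = 12,000
  Inland: 340 × 36.6 = 12,444
  Plains: 280 × 64.5 = 18,060
Adjusted estimate = 62,964 / 1,340 = 46.9881 → 47.0%.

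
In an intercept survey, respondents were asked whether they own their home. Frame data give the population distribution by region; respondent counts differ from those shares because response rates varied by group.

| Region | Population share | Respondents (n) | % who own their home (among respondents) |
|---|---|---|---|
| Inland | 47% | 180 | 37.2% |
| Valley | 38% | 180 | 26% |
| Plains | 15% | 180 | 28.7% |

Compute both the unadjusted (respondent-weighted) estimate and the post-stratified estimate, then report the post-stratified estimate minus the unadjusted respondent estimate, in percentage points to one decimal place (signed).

Without adjustment, the pooled respondent share is:
  (180/540)×37.2 + (180/540)×26 + (180/540)×28.7 = 30.6333%
Reweighting by population region shares:
  0.47×37.2 + 0.38×26 + 0.15×28.7 = 31.669%
Difference = 31.669 − 30.6333 = 1.0357 pp.

+1.0 percentage points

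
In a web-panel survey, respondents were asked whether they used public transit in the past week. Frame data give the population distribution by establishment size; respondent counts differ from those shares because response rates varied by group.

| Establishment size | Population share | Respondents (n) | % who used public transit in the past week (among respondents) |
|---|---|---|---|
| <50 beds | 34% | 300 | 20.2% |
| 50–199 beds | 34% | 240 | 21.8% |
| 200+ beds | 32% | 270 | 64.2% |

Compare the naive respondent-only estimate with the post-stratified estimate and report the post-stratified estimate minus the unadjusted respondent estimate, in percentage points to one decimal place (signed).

Unadjusted (pooled respondent) estimate weights by respondent counts:
  (300/810)×20.2 + (240/810)×21.8 + (270/810)×64.2 = 35.3407%
Post-stratifying to population shares instead:
  0.34×20.2 + 0.34×21.8 + 0.32×64.2 = 34.824%
Difference = 34.824 − 35.3407 = -0.5167 pp.

-0.5 percentage points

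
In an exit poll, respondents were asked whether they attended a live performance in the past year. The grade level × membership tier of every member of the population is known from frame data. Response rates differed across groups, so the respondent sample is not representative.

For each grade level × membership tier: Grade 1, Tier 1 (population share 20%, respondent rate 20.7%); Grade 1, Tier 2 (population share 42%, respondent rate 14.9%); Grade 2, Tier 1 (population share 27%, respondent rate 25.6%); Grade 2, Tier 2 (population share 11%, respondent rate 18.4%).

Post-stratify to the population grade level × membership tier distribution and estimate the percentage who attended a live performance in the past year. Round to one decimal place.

Weight each group's respondent value by its population share:
  Grade 1, Tier 1: 0.2 × 20.7 = 4.14
  Grade 1, Tier 2: 0.42 × 14.9 = 6.258
  Grade 2, Tier 1: 0.27 × 25.6 = 6.912
  Grade 2, Tier 2: 0.11 × 18.4 = 2.024
Post-stratified estimate = 19.334 → 19.3%.

19.3%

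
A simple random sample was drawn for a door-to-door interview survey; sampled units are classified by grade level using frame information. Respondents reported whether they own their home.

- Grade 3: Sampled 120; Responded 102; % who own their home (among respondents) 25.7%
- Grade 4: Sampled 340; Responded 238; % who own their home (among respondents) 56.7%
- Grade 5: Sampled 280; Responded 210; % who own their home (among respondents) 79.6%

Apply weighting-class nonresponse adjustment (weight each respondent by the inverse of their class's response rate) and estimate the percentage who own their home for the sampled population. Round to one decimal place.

60.3%

Class response rates: Grade 3 102/120 = 85%, Grade 4 238/340 = 70%, Grade 5 210/280 = 75%.
Each respondent's weight = sampled/responded in their class; summing within a class gives n_sampled, so:
  Grade 3: 120 × 25.7 = 3084
  Grade 4: 340 × 56.7 = 19,278
  Grade 5: 280 × 79.6 = 22,288
Adjusted estimate = 44,650 / 740 = 60.3378 → 60.3%.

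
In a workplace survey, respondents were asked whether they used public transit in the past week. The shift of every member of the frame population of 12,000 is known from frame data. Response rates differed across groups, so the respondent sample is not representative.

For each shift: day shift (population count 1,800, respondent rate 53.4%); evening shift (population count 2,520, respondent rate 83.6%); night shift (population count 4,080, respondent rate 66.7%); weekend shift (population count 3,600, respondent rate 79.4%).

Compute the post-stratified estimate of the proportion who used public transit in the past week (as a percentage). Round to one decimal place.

72.1%

Weight each group's respondent value by its population share:
  day shift: (1,800/12,000) × 53.4 = 8.01
  evening shift: (2,520/12,000) × 83.6 = 17.556
  night shift: (4,080/12,000) × 66.7 = 22.678
  weekend shift: (3,600/12,000) × 79.4 = 23.82
Post-stratified estimate = 72.064 → 72.1%.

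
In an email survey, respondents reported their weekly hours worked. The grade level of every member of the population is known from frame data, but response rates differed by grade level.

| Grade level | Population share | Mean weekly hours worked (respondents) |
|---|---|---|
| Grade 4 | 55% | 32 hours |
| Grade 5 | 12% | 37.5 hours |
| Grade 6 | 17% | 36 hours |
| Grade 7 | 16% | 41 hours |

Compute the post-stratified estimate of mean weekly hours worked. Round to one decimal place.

Reweight to the known grade level distribution:
  Grade 4: 0.55 × 32 = 17.6
  Grade 5: 0.12 × 37.5 = 4.5
  Grade 6: 0.17 × 36 = 6.12
  Grade 7: 0.16 × 41 = 6.56
Post-stratified estimate = 34.78 → 34.8.

34.8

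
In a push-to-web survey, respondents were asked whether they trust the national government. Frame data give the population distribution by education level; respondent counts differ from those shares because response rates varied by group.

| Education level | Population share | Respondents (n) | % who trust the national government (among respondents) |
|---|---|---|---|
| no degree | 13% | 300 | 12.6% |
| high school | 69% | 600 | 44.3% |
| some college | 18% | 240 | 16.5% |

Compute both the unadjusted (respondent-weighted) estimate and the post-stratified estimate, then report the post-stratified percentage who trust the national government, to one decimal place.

35.2%

Naive respondent-only estimate (weights = respondent counts):
  (300/1140)×12.6 + (600/1140)×44.3 + (240/1140)×16.5 = 30.1053%
Post-stratifying to population shares instead:
  0.13×12.6 + 0.69×44.3 + 0.18×16.5 = 35.175%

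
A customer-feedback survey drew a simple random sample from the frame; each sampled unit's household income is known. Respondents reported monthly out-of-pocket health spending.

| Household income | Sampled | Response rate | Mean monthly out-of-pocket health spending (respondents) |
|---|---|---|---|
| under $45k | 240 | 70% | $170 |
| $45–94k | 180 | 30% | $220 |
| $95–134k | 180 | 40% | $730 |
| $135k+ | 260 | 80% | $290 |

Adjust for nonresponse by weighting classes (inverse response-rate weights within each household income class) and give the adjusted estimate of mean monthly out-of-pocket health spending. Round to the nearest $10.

Weighting each respondent by the inverse class response rate inflates each class back to its sampled size, so the class weight is n_sampled:
  under $45k: 240 × 170 = 40,800
  $45–94k: 180 × 220 = 39,600
  $95–134k: 180 × 730 = 131,400
  $135k+: 260 × 290 = 75,400
Adjusted estimate = 287,200 / 860 = 333.953 → $330.

$330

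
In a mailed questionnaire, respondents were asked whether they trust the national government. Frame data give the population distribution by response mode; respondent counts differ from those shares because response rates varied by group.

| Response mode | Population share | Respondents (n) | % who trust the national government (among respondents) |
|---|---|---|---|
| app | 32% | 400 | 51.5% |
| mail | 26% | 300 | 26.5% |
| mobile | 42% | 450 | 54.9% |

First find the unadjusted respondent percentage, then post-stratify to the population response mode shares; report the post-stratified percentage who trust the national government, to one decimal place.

Unadjusted (pooled respondent) estimate weights by respondent counts:
  (400/1150)×51.5 + (300/1150)×26.5 + (450/1150)×54.9 = 46.3087%
Post-stratifying to population shares instead:
  0.32×51.5 + 0.26×26.5 + 0.42×54.9 = 46.428%

46.4%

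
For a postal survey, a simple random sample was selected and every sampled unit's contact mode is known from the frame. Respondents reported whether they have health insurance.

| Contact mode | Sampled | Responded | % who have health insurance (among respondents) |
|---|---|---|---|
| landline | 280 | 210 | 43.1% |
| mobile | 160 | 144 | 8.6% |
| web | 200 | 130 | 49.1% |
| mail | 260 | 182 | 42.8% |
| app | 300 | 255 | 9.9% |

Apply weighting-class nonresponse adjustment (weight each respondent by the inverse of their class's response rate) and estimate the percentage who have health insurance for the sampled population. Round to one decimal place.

31.1%

Response rates by class: landline 210/280 = 75%, mobile 144/160 = 90%, web 130/200 = 65%, mail 182/260 = 70%, app 255/300 = 85%.
Weighting each respondent by the inverse class response rate inflates each class back to its sampled size, so the class weight is n_sampled:
  landline: 280 × 43.1 = 12,068
  mobile: 160 × 8.6 = 1376
  web: 200 × 49.1 = 9820
  mail: 260 × 42.8 = 11,128
  app: 300 × 9.9 = 2970
Adjusted estimate = 37,362 / 1,200 = 31.135 → 31.1%.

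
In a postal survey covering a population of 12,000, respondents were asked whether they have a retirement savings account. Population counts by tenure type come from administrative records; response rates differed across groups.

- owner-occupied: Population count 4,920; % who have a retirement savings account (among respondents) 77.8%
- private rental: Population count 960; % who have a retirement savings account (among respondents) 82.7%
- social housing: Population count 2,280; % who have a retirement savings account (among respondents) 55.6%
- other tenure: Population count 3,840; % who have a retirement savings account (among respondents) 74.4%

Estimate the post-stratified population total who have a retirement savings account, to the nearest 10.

Each cell contributes its population count × the respondent rate:
  owner-occupied: 4,920 × 77.8% = 3827.76
  private rental: 960 × 82.7% = 793.92
  social housing: 2,280 × 55.6% = 1267.68
  other tenure: 3,840 × 74.4% = 2856.96
Estimated total = 8746.32 → 8,750.

8,750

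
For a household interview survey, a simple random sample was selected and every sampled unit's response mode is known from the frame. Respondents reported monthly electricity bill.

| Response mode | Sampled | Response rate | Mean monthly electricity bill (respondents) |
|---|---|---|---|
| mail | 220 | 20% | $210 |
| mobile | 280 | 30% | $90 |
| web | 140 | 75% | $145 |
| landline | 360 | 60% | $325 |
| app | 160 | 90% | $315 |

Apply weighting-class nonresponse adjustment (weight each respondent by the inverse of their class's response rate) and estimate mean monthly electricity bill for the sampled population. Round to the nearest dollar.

Weighting each respondent by the inverse class response rate inflates each class back to its sampled size, so the class weight is n_sampled:
  mail: 220 × 210 = 46,200
  mobile: 280 × 90 = 25,200
  web: 140 × 145 = 20,300
  landline: 360 × 325 = 117,000
  app: 160 × 315 = 50,400
Adjusted estimate = 259,100 / 1,160 = 223.362 → $223.

$223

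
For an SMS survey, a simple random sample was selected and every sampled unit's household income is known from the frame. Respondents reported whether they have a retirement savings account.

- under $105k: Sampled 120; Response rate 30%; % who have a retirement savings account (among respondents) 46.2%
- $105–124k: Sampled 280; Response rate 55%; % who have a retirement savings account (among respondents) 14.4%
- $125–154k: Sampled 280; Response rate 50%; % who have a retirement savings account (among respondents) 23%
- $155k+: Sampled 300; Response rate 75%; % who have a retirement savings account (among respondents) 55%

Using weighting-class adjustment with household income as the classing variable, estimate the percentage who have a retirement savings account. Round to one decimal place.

Each respondent's weight = sampled/responded in their class; summing within a class gives n_sampled, so:
  under $105k: 120 × 46.2 = 5544
  $105–124k: 280 × 14.4 = 4032
  $125–154k: 280 × 23 = 6440
  $155k+: 300 × 55 = 16,500
Adjusted estimate = 32,516 / 980 = 33.1796 → 33.2%.

33.2%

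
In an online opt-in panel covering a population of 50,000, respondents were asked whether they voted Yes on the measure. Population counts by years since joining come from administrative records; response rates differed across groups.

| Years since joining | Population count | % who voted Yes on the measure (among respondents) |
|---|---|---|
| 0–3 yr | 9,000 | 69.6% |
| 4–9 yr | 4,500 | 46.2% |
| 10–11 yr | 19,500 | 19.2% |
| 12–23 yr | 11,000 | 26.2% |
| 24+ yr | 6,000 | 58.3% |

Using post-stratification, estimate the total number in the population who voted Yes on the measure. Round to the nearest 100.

18,500

Estimated count per cell = population count × respondent percentage:
  0–3 yr: 9,000 × 69.6% = 6264
  4–9 yr: 4,500 × 46.2% = 2079
  10–11 yr: 19,500 × 19.2% = 3744
  12–23 yr: 11,000 × 26.2% = 2882
  24+ yr: 6,000 × 58.3% = 3498
Estimated total = 18,467 → 18,500.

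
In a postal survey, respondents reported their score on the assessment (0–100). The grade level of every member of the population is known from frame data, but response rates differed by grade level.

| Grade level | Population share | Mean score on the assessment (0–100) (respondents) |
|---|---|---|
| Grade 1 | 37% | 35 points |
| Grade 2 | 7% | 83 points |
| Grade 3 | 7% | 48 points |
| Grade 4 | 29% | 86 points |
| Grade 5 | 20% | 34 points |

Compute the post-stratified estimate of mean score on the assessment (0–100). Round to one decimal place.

53.9

Post-stratification weights by population share, not respondent share:
  Grade 1: 0.37 × 35 = 12.95
  Grade 2: 0.07 × 83 = 5.81
  Grade 3: 0.07 × 48 = 3.36
  Grade 4: 0.29 × 86 = 24.94
  Grade 5: 0.2 × 34 = 6.8
Post-stratified estimate = 53.86 → 53.9.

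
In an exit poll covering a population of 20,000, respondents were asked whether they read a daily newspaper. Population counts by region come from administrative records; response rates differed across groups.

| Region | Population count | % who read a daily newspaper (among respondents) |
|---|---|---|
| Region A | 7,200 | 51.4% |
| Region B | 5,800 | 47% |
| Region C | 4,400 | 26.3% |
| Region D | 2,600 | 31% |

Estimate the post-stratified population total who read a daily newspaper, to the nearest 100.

Estimated count per cell = population count × respondent percentage:
  Region A: 7,200 × 51.4% = 3700.8
  Region B: 5,800 × 47% = 2726
  Region C: 4,400 × 26.3% = 1157.2
  Region D: 2,600 × 31% = 806
Estimated total = 8390 → 8,400.

8,400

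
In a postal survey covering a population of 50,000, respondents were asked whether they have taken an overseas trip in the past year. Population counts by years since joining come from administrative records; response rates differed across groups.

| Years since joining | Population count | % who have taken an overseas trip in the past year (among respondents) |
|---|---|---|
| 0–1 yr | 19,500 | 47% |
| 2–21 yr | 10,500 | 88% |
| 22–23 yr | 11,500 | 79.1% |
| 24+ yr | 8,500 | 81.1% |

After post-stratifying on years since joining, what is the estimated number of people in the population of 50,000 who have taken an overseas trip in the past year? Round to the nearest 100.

Apply each group's respondent rate to its population count:
  0–1 yr: 19,500 × 47% = 9165
  2–21 yr: 10,500 × 88% = 9240
  22–23 yr: 11,500 × 79.1% = 9096.5
  24+ yr: 8,500 × 81.1% = 6893.5
Estimated total = 34,395 → 34,400.

34,400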